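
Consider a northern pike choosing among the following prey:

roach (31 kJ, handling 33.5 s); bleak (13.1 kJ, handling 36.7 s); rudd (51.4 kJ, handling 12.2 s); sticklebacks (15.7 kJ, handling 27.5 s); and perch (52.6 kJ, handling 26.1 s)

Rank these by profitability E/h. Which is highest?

In descending order of E/h:
rudd: 51.4/12.2 = 4.21 kJ/s
perch: 52.6/26.1 = 2.02 kJ/s
roach: 31/33.5 = 0.925 kJ/s
sticklebacks: 15.7/27.5 = 0.571 kJ/s
bleak: 13.1/36.7 = 0.357 kJ/s

rudd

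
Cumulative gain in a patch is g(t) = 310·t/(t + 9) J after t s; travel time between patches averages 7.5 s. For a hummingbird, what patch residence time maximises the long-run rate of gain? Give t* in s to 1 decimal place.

By the marginal value theorem, leave when the instantaneous gain rate g'(t) equals the habitat-wide average g(t)/(T + t).
g'(t) = 310·9/(t + 9)². Setting 310·9/(t+9)² = 310t/[(t+9)(7.5+t)] gives 9(7.5+t) = t(t+9), so t² = 9×7.5 = 67.5.
t* = √67.5 = 8.216 s.

8.2 s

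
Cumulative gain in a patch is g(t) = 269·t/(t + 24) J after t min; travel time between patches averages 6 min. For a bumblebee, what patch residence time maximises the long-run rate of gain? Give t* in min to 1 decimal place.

Optimal t* satisfies g'(t*) = g(t*)/(T + t*).
g'(t) = 269·24/(t + 24)². Setting 269·24/(t+24)² = 269t/[(t+24)(6+t)] gives 24(6+t) = t(t+24), so t² = 24×6 = 144.
t* = √144 = 12 min.

12.0 min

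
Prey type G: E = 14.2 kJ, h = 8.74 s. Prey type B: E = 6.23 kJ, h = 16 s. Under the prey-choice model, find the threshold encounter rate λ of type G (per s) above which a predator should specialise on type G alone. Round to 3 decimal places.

At the threshold, the rate on type G alone equals the profitability of type B: λ·14.2/(1 + λ·8.74) = 6.23/16 = 0.3894.
Rearranging, λ(14.2 − 0.3894×8.74) = 0.3894, so λ = 0.3894/10.8 = 0.03606 per s.

0.036 per s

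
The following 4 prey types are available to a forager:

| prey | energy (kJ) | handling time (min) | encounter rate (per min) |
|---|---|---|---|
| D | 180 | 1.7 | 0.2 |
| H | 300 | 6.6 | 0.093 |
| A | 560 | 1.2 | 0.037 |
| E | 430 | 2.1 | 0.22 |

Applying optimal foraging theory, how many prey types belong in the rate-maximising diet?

Profitabilities (E/h, kJ/min): A 467, E 205, D 106, H 45.5. Add prey in this order while the next type's profitability exceeds the intake rate on those already taken.
Rate on top 1: 19.84. E: 205 > 19.84 → include.
Rate on top 2: 76.55. D: 106 > 76.55 → include.
Rate on top 3: 81.95. H: 45.5 < 81.95 → exclude; stop.
Optimal diet: A, E, D — 3 of 4 types.

3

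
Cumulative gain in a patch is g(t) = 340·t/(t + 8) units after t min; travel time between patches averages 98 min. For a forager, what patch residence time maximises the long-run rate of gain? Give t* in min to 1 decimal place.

28.0 min

By the marginal value theorem, leave when the instantaneous gain rate g'(t) equals the habitat-wide average g(t)/(T + t).
g'(t) = 340·8/(t + 8)². Setting 340·8/(t+8)² = 340t/[(t+8)(98+t)] gives 8(98+t) = t(t+8), so t² = 8×98 = 784.
t* = √784 = 28 min.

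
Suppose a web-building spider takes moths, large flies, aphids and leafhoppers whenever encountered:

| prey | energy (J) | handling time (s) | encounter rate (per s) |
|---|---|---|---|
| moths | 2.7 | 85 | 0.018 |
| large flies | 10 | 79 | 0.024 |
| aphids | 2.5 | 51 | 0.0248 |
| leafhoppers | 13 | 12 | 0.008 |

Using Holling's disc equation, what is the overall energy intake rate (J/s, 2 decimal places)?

R = Σλ_iE_i / (1 + Σλ_ih_i)
Numerator: 0.018×2.7 + 0.024×10 + 0.0248×2.5 + 0.008×13 = 0.4546
Denominator: 1 + 0.018×85 + 0.024×79 + 0.0248×51 + 0.008×12 = 5.787
R = 0.4546/5.787 = 0.07856 J/s

0.08 J/s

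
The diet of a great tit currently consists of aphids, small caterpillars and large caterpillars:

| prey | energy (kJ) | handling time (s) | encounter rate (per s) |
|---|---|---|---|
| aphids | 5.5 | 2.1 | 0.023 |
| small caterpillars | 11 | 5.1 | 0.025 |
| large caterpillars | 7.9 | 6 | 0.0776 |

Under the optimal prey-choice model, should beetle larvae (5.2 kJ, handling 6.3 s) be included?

Current rate: (0.023×5.5 + 0.025×11 + 0.0776×7.9)/(1 + 0.023×2.1 + 0.025×5.1 + 0.0776×6) = 0.6181 kJ/s.
beetle larvae: E/h = 5.2/6.3 = 0.8254 kJ/s.
0.8254 > 0.6181, so adding beetle larvae raises the average — include it.

Yes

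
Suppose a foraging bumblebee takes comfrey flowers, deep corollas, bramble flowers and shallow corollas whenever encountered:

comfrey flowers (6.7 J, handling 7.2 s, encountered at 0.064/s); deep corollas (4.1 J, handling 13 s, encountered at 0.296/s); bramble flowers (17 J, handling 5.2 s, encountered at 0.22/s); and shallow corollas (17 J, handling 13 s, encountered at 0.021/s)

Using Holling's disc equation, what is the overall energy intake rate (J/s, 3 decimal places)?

0.853 J/s

R = (0.064×6.7 + 0.296×4.1 + 0.22×17 + 0.021×17) / (1 + 0.064×7.2 + 0.296×13 + 0.22×5.2 + 0.021×13) = 5.739/6.726 = 0.8533 J/s.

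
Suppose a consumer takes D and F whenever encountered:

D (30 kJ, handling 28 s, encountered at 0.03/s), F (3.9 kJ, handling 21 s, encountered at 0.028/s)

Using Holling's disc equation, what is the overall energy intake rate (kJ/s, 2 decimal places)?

0.42 kJ/s

Energy encountered per unit search time: 0.03×30 + 0.028×3.9 = 1.009 kJ/s.
Handling time per unit search time: 0.03×28 + 0.028×21 = 1.428.
Rate = 1.009/(1 + 1.428) = 0.4157 kJ/s.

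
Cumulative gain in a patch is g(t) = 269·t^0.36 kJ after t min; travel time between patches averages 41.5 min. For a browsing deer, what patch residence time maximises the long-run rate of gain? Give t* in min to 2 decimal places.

23.34 min

Maximise g(t)/(T+t): set derivative to zero → g'(t)(T+t) = g(t).
g'(t) = 0.36·269·t^-0.64. Setting 0.36·269·t^-0.64 = 269·t^0.36/(41.5+t) gives 0.36(41.5+t) = t, so 0.64·t = 0.36×41.5.
t* = 0.36×41.5/0.64 = 23.34 min.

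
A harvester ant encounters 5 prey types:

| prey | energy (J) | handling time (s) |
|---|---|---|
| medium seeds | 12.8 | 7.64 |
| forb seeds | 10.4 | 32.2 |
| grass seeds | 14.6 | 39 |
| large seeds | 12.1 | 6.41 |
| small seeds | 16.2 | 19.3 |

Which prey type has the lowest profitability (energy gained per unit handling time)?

forb seeds

In descending order of E/h:
large seeds: 12.1/6.41 = 1.89 J/s
medium seeds: 12.8/7.64 = 1.68 J/s
small seeds: 16.2/19.3 = 0.839 J/s
grass seeds: 14.6/39 = 0.374 J/s
forb seeds: 10.4/32.2 = 0.323 J/s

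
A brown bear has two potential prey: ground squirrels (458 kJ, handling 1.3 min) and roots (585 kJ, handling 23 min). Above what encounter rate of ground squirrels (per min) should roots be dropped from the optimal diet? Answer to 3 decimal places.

0.060 per min

Drop roots once their profitability E₂/h₂ falls below the rate achievable on ground squirrels alone: E₂/h₂ = λE₁/(1 + λh₁).
Solve for λ: λE₁h₂ = E₂(1 + λh₁) → λ(E₁h₂ − E₂h₁) = E₂ → λ = E₂/(E₁h₂ − E₂h₁).
λ = 585/(458×23 − 585×1.3) = 585/9774 = 0.05986 per min.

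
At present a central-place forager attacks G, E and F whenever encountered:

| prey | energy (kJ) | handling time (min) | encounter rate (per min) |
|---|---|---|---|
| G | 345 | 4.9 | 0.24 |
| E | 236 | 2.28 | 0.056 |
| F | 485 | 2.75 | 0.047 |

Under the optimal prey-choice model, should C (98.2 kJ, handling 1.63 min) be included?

Yes

Current rate: (0.24×345 + 0.056×236 + 0.047×485)/(1 + 0.24×4.9 + 0.056×2.28 + 0.047×2.75) = 48.83 kJ/min.
C: E/h = 98.2/1.63 = 60.25 kJ/min.
Since 60.25 > R, including C increases the long-run rate.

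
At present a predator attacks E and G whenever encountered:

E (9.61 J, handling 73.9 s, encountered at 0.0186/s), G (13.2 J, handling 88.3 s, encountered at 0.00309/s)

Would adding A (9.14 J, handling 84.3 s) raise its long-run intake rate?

Current rate: (0.0186×9.61 + 0.00309×13.2)/(1 + 0.0186×73.9 + 0.00309×88.3) = 0.08292 J/s.
A: E/h = 9.14/84.3 = 0.1084 J/s.
0.1084 > 0.08292, so adding A raises the average — include it.

Yes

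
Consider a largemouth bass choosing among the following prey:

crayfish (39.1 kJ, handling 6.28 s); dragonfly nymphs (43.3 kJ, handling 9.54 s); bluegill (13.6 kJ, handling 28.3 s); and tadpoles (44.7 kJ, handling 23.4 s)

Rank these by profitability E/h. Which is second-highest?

dragonfly nymphs

In descending order of E/h:
crayfish: 39.1/6.28 = 6.23 kJ/s
dragonfly nymphs: 43.3/9.54 = 4.54 kJ/s
tadpoles: 44.7/23.4 = 1.91 kJ/s
bluegill: 13.6/28.3 = 0.481 kJ/s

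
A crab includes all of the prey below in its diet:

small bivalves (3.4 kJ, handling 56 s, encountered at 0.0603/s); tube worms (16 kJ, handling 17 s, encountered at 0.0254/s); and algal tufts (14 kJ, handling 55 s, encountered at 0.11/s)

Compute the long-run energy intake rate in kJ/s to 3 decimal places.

Energy encountered per unit search time: 0.0603×3.4 + 0.0254×16 + 0.11×14 = 2.151 kJ/s.
Handling time per unit search time: 0.0603×56 + 0.0254×17 + 0.11×55 = 9.859.
Rate = 2.151/(1 + 9.859) = 0.1981 kJ/s.

0.198 kJ/s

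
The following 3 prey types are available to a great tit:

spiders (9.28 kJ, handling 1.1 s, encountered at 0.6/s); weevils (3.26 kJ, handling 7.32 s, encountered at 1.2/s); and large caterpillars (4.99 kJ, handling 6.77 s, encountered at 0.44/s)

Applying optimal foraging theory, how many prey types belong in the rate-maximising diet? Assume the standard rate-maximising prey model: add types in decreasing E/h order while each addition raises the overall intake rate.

Rank by E/h (kJ/s): spiders 8.44, large caterpillars 0.737, weevils 0.445. Include each in turn until the next type's E/h falls below the running intake rate.
Rate on top 1: 3.354. large caterpillars: 0.737 < 3.354 → exclude; stop.
Optimal diet: spiders — 1 of 3 types.

1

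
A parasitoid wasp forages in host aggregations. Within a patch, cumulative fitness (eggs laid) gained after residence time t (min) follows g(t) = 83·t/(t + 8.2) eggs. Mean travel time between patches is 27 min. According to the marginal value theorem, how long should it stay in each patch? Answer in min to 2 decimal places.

14.88 min

By the marginal value theorem, leave when the instantaneous gain rate g'(t) equals the habitat-wide average g(t)/(T + t).
g'(t) = 83·8.2/(t + 8.2)². Setting 83·8.2/(t+8.2)² = 83t/[(t+8.2)(27+t)] gives 8.2(27+t) = t(t+8.2), so t² = 8.2×27 = 221.4.
t* = √221.4 = 14.88 min.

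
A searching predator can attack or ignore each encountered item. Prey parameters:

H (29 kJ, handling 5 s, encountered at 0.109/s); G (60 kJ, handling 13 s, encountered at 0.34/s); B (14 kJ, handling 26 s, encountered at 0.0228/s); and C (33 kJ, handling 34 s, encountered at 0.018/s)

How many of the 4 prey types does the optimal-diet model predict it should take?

E/h in descending order: H 5.8, G 4.62, C 0.971, B 0.538 kJ/s. The optimal diet is the largest prefix of this list for which every included type satisfies E_i/h_i > R on the types above it.
Rate on top 1: 2.046. G: 4.62 > 2.046 → include.
Rate on top 2: 3.95. C: 0.971 < 3.95 → exclude; stop.
Optimal diet: H, G — 2 of 4 types.

2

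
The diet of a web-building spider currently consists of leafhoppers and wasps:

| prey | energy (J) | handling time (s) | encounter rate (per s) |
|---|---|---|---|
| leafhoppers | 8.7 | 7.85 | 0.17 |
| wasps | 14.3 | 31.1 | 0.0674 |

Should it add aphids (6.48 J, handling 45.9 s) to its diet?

No

Current rate: (0.17×8.7 + 0.0674×14.3)/(1 + 0.17×7.85 + 0.0674×31.1) = 0.5513 J/s.
aphids: E/h = 6.48/45.9 = 0.1412 J/s.
Since 0.1412 < R, time spent handling aphids is better spent searching.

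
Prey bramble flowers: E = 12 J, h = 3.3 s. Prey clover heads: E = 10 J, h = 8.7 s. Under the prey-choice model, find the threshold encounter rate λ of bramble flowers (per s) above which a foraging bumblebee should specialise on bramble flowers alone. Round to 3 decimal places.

The zero-one rule: include clover heads iff E₂/h₂ > λE₁/(1+λh₁). Equality gives the switch point.
λE₁h₂ = E₂ + λE₂h₁ ⇒ λ = E₂/(E₁h₂ − E₂h₁) = 10/(104.4 − 33) = 0.1401 per s.

0.140 per s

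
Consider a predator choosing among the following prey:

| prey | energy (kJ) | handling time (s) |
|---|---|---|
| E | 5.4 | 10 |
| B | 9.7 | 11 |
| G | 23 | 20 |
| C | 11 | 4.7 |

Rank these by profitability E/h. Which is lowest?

E

Profitability E/h (kJ/s): E = 5.4/10 = 0.54, B = 9.7/11 = 0.882, G = 23/20 = 1.15, C = 11/4.7 = 2.34.
Ranked: C > G > B > E.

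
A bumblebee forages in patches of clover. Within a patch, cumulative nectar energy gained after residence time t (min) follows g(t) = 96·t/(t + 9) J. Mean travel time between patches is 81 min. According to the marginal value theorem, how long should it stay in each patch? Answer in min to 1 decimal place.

27.0 min

Optimal t* satisfies g'(t*) = g(t*)/(T + t*).
g'(t) = 96·9/(t + 9)². Setting 96·9/(t+9)² = 96t/[(t+9)(81+t)] gives 9(81+t) = t(t+9), so t² = 9×81 = 729.
t* = √729 = 27 min.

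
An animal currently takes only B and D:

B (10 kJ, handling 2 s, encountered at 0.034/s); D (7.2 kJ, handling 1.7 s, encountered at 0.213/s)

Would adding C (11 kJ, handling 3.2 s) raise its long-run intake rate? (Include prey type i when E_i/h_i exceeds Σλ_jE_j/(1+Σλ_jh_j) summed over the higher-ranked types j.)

Yes

Current rate: (0.034×10 + 0.213×7.2)/(1 + 0.034×2 + 0.213×1.7) = 1.31 kJ/s.
Profitability of C: 11/3.2 = 3.438 kJ/s.
Since 3.438 > R, including C increases the long-run rate.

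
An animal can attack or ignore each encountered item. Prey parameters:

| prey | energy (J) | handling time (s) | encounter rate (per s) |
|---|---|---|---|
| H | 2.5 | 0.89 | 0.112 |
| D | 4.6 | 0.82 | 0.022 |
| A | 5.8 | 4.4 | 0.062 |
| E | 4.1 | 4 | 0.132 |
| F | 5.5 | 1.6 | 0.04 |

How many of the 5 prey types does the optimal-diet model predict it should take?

5

E/h in descending order: D 5.61, F 3.44, H 2.81, A 1.32, E 1.02 J/s. The optimal diet is the largest prefix of this list for which every included type satisfies E_i/h_i > R on the types above it.
Rate on top 1: 0.09941. F: 3.44 > 0.09941 → include.
Rate on top 2: 0.2968. H: 2.81 > 0.2968 → include.
Rate on top 3: 0.5087. A: 1.32 > 0.5087 → include.
Rate on top 4: 0.6606. E: 1.02 > 0.6606 → include.
Optimal diet: D, F, H, A, E — 5 of 5 types.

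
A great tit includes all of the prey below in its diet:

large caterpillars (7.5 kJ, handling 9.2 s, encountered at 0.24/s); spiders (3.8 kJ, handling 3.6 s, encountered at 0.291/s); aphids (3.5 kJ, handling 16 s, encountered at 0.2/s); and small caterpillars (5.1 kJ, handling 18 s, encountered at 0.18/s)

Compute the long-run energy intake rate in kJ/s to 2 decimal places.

0.42 kJ/s

Energy encountered per unit search time: 0.24×7.5 + 0.291×3.8 + 0.2×3.5 + 0.18×5.1 = 4.524 kJ/s.
Handling time per unit search time: 0.24×9.2 + 0.291×3.6 + 0.2×16 + 0.18×18 = 9.696.
Rate = 4.524/(1 + 9.696) = 0.423 kJ/s.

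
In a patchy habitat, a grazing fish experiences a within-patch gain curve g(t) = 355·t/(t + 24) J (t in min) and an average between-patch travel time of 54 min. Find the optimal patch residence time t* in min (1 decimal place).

36.0 min

Maximise g(t)/(T+t): set derivative to zero → g'(t)(T+t) = g(t).
g'(t) = 355·24/(t + 24)². Setting 355·24/(t+24)² = 355t/[(t+24)(54+t)] gives 24(54+t) = t(t+24), so t² = 24×54 = 1296.
t* = √1296 = 36 min.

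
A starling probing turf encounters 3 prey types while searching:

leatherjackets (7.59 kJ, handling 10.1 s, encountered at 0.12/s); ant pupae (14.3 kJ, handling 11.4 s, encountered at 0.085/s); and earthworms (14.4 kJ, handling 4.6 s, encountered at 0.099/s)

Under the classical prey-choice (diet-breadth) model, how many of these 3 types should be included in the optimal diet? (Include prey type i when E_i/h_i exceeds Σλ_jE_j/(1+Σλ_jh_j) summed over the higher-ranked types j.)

Rank by E/h (kJ/s): earthworms 3.13, ant pupae 1.25, leatherjackets 0.751. Include each in turn until the next type's E/h falls below the running intake rate.
Rate on top 1: 0.9795. ant pupae: 1.25 > 0.9795 → include.
Rate on top 2: 1.089. leatherjackets: 0.751 < 1.089 → exclude; stop.
Optimal diet: earthworms, ant pupae — 2 of 3 types.

2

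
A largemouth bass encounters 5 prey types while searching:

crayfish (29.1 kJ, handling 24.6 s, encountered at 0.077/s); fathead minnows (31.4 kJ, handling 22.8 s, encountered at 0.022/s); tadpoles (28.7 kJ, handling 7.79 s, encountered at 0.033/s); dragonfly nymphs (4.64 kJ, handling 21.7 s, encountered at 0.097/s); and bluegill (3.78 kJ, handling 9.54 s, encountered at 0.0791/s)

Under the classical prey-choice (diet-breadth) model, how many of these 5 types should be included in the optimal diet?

E/h in descending order: tadpoles 3.68, fathead minnows 1.38, crayfish 1.18, bluegill 0.396, dragonfly nymphs 0.214 kJ/s. The optimal diet is the largest prefix of this list for which every included type satisfies E_i/h_i > R on the types above it.
Rate on top 1: 0.7534. fathead minnows: 1.38 > 0.7534 → include.
Rate on top 2: 0.9313. crayfish: 1.18 > 0.9313 → include.
Rate on top 3: 1.062. bluegill: 0.396 < 1.062 → exclude; stop.
Optimal diet: tadpoles, fathead minnows, crayfish — 3 of 5 types.

3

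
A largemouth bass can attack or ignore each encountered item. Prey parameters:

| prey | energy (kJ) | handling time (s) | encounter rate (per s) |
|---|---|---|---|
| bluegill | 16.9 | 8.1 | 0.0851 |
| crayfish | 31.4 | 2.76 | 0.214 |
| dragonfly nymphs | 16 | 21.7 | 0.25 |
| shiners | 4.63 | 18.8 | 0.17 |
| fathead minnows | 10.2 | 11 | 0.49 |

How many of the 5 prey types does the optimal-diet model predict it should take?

1

Profitabilities (E/h, kJ/s): crayfish 11.4, bluegill 2.09, fathead minnows 0.927, dragonfly nymphs 0.737, shiners 0.246. Add prey in this order while the next type's profitability exceeds the intake rate on those already taken.
Rate on top 1: 4.224. bluegill: 2.09 < 4.224 → exclude; stop.
Optimal diet: crayfish — 1 of 5 types.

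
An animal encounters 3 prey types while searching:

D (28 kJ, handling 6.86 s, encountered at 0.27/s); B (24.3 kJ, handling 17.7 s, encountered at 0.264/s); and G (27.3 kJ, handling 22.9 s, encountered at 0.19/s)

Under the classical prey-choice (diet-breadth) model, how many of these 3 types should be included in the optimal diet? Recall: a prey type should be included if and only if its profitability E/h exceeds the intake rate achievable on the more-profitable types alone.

1

Profitabilities (E/h, kJ/s): D 4.08, B 1.37, G 1.19. Add prey in this order while the next type's profitability exceeds the intake rate on those already taken.
Rate on top 1: 2.651. B: 1.37 < 2.651 → exclude; stop.
Optimal diet: D — 1 of 3 types.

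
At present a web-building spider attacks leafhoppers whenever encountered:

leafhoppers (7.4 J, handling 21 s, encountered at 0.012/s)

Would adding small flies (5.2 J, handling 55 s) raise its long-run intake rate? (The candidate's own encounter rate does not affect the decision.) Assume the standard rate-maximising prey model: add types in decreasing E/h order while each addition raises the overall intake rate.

Yes

Current rate: (0.012×7.4)/(1 + 0.012×21) = 0.07093 J/s.
small flies: E/h = 5.2/55 = 0.09455 J/s.
0.09455 > 0.07093, so adding small flies raises the average — include it.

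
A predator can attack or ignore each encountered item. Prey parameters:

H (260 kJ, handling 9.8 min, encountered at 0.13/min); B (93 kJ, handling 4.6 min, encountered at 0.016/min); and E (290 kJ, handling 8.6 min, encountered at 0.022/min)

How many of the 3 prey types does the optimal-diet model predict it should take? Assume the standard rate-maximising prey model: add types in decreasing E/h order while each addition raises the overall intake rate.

3

E/h in descending order: E 33.7, H 26.5, B 20.2 kJ/min. The optimal diet is the largest prefix of this list for which every included type satisfies E_i/h_i > R on the types above it.
Rate on top 1: 5.365. H: 26.5 > 5.365 → include.
Rate on top 2: 16.31. B: 20.2 > 16.31 → include.
Optimal diet: E, H, B — 3 of 3 types.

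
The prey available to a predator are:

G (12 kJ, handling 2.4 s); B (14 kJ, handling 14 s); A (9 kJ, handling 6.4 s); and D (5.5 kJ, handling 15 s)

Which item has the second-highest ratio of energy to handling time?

In descending order of E/h:
G: 12/2.4 = 5 kJ/s
A: 9/6.4 = 1.41 kJ/s
B: 14/14 = 1 kJ/s
D: 5.5/15 = 0.367 kJ/s

A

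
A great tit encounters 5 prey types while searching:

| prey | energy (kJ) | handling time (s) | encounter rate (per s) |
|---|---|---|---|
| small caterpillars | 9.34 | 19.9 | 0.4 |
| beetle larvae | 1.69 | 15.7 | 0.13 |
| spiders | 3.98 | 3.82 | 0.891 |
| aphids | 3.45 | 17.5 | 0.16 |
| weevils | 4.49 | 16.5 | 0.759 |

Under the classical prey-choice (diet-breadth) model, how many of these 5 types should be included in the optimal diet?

E/h in descending order: spiders 1.04, small caterpillars 0.469, weevils 0.272, aphids 0.197, beetle larvae 0.108 kJ/s. The optimal diet is the largest prefix of this list for which every included type satisfies E_i/h_i > R on the types above it.
Rate on top 1: 0.8053. small caterpillars: 0.469 < 0.8053 → exclude; stop.
Optimal diet: spiders — 1 of 5 types.

1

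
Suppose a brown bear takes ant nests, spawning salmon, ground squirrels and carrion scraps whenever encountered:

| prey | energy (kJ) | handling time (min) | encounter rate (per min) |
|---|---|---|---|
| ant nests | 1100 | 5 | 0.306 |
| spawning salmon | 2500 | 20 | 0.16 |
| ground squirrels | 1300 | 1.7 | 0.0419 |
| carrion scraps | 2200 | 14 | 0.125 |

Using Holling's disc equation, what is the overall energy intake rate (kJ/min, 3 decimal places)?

141.178 kJ/min

Energy encountered per unit search time: 0.306×1100 + 0.16×2500 + 0.0419×1300 + 0.125×2200 = 1066 kJ/min.
Handling time per unit search time: 0.306×5 + 0.16×20 + 0.0419×1.7 + 0.125×14 = 6.551.
Rate = 1066/(1 + 6.551) = 141.2 kJ/min.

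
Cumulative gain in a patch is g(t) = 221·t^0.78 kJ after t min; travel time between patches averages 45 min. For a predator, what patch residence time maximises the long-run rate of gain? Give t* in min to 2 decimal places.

159.55 min

By the marginal value theorem, leave when the instantaneous gain rate g'(t) equals the habitat-wide average g(t)/(T + t).
g'(t) = 0.78·221·t^-0.22. Setting 0.78·221·t^-0.22 = 221·t^0.78/(45+t) gives 0.78(45+t) = t, so 0.22·t = 0.78×45.
t* = 0.78×45/0.22 = 159.5 min.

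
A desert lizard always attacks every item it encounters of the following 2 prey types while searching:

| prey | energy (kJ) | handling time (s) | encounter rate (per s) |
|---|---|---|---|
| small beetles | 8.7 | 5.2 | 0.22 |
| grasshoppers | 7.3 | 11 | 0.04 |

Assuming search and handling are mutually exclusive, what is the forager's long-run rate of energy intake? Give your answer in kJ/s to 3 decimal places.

0.854 kJ/s

R = (0.22×8.7 + 0.04×7.3) / (1 + 0.22×5.2 + 0.04×11) = 2.206/2.584 = 0.8537 kJ/s.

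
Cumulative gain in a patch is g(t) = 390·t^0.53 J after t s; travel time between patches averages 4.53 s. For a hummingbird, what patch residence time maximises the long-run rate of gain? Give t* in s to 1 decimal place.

5.1 s

Maximise g(t)/(T+t): set derivative to zero → g'(t)(T+t) = g(t).
g'(t) = 0.53·390·t^-0.47. Setting 0.53·390·t^-0.47 = 390·t^0.53/(4.53+t) gives 0.53(4.53+t) = t, so 0.47·t = 0.53×4.53.
t* = 0.53×4.53/0.47 = 5.108 s.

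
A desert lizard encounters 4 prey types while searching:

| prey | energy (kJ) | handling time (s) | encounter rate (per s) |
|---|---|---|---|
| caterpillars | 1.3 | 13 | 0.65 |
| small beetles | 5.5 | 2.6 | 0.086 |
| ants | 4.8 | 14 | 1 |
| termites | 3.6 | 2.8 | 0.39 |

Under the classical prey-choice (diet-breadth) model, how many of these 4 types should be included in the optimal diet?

2

Rank by E/h (kJ/s): small beetles 2.12, termites 1.29, ants 0.343, caterpillars 0.1. Include each in turn until the next type's E/h falls below the running intake rate.
Rate on top 1: 0.3866. termites: 1.29 > 0.3866 → include.
Rate on top 2: 0.8106. ants: 0.343 < 0.8106 → exclude; stop.
Optimal diet: small beetles, termites — 2 of 4 types.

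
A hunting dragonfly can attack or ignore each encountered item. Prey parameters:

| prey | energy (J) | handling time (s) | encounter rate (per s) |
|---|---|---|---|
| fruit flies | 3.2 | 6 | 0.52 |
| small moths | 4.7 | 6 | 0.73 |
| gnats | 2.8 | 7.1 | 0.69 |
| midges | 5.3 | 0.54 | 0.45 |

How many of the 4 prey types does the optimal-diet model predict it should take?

1

E/h in descending order: midges 9.81, small moths 0.783, fruit flies 0.533, gnats 0.394 J/s. The optimal diet is the largest prefix of this list for which every included type satisfies E_i/h_i > R on the types above it.
Rate on top 1: 1.919. small moths: 0.783 < 1.919 → exclude; stop.
Optimal diet: midges — 1 of 4 types.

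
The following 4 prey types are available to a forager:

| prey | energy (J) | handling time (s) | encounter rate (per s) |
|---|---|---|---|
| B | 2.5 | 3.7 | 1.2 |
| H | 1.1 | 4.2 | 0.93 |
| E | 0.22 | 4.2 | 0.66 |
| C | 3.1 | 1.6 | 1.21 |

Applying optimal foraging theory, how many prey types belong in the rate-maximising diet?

1

E/h in descending order: C 1.94, B 0.676, H 0.262, E 0.0524 J/s. The optimal diet is the largest prefix of this list for which every included type satisfies E_i/h_i > R on the types above it.
Rate on top 1: 1.278. B: 0.676 < 1.278 → exclude; stop.
Optimal diet: C — 1 of 4 types.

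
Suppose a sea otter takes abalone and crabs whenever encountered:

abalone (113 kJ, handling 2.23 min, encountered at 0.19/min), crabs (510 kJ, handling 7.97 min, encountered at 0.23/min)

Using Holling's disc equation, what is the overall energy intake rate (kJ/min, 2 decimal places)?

R = Σλ_iE_i / (1 + Σλ_ih_i)
Numerator: 0.19×113 + 0.23×510 = 138.8
Denominator: 1 + 0.19×2.23 + 0.23×7.97 = 3.257
R = 138.8/3.257 = 42.61 kJ/min

42.61 kJ/min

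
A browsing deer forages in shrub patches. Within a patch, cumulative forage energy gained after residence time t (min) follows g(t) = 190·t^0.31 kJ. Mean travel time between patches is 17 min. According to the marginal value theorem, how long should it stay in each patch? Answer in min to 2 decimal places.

7.64 min

Maximise g(t)/(T+t): set derivative to zero → g'(t)(T+t) = g(t).
g'(t) = 0.31·190·t^-0.69. Setting 0.31·190·t^-0.69 = 190·t^0.31/(17+t) gives 0.31(17+t) = t, so 0.69·t = 0.31×17.
t* = 0.31×17/0.69 = 7.638 min.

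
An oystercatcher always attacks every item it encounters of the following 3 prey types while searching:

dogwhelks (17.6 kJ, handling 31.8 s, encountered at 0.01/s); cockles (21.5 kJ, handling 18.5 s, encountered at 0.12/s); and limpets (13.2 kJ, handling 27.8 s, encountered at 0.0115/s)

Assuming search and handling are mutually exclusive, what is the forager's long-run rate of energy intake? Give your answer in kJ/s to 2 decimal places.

0.75 kJ/s

R = Σλ_iE_i / (1 + Σλ_ih_i)
Numerator: 0.01×17.6 + 0.12×21.5 + 0.0115×13.2 = 2.908
Denominator: 1 + 0.01×31.8 + 0.12×18.5 + 0.0115×27.8 = 3.858
R = 2.908/3.858 = 0.7538 kJ/s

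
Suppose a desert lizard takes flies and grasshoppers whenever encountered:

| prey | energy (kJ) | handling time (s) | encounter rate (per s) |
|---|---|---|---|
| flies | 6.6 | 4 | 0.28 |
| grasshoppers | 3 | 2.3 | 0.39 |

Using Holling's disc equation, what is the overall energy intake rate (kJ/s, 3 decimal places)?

1.000 kJ/s

Energy encountered per unit search time: 0.28×6.6 + 0.39×3 = 3.018 kJ/s.
Handling time per unit search time: 0.28×4 + 0.39×2.3 = 2.017.
Rate = 3.018/(1 + 2.017) = 1 kJ/s.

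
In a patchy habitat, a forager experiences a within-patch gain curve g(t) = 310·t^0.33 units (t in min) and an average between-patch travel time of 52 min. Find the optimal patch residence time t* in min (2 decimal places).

Maximise g(t)/(T+t): set derivative to zero → g'(t)(T+t) = g(t).
g'(t) = 0.33·310·t^-0.67. Setting 0.33·310·t^-0.67 = 310·t^0.33/(52+t) gives 0.33(52+t) = t, so 0.67·t = 0.33×52.
t* = 0.33×52/0.67 = 25.61 min.

25.61 min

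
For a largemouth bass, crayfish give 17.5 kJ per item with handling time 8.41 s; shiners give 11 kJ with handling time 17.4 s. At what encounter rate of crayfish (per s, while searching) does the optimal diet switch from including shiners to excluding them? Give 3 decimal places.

0.052 per s

Drop shiners once their profitability E₂/h₂ falls below the rate achievable on crayfish alone: E₂/h₂ = λE₁/(1 + λh₁).
Solve for λ: λE₁h₂ = E₂(1 + λh₁) → λ(E₁h₂ − E₂h₁) = E₂ → λ = E₂/(E₁h₂ − E₂h₁).
λ = 11/(17.5×17.4 − 11×8.41) = 11/212 = 0.05189 per s.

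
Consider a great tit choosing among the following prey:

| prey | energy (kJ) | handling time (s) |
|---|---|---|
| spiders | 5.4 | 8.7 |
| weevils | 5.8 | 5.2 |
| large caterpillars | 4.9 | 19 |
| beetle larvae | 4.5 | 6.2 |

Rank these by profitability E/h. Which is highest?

weevils

In descending order of E/h:
weevils: 5.8/5.2 = 1.12 kJ/s
beetle larvae: 4.5/6.2 = 0.726 kJ/s
spiders: 5.4/8.7 = 0.621 kJ/s
large caterpillars: 4.9/19 = 0.258 kJ/s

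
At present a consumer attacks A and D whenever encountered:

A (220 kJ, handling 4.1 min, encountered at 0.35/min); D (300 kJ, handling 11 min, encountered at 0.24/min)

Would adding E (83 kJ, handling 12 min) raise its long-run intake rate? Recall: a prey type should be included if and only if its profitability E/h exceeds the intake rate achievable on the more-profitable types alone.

Intake rate on the current diet: R = (0.35×220 + 0.24×300) / (1 + 0.35×4.1 + 0.24×11) = 149/5.075 = 29.36 kJ/min.
Profitability of E: 83/12 = 6.917 kJ/min.
6.917 < 29.36, so adding E would lower the average — exclude it.

No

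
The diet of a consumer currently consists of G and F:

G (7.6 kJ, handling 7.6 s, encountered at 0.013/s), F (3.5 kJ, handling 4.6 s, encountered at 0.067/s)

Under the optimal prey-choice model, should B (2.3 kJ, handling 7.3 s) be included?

Yes

Current rate: (0.013×7.6 + 0.067×3.5)/(1 + 0.013×7.6 + 0.067×4.6) = 0.2369 kJ/s.
B: E/h = 2.3/7.3 = 0.3151 kJ/s.
Since 0.3151 > R, including B increases the long-run rate.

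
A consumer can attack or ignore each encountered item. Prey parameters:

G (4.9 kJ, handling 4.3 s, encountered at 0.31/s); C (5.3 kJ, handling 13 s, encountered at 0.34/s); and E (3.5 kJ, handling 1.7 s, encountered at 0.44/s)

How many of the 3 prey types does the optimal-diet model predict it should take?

E/h in descending order: E 2.06, G 1.14, C 0.408 kJ/s. The optimal diet is the largest prefix of this list for which every included type satisfies E_i/h_i > R on the types above it.
Rate on top 1: 0.881. G: 1.14 > 0.881 → include.
Rate on top 2: 0.9929. C: 0.408 < 0.9929 → exclude; stop.
Optimal diet: E, G — 2 of 3 types.

2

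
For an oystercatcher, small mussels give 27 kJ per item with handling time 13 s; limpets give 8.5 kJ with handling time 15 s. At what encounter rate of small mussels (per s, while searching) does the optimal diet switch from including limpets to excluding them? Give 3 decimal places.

At the threshold, the rate on small mussels alone equals the profitability of limpets: λ·27/(1 + λ·13) = 8.5/15 = 0.5667.
Rearranging, λ(27 − 0.5667×13) = 0.5667, so λ = 0.5667/19.63 = 0.02886 per s.

0.029 per s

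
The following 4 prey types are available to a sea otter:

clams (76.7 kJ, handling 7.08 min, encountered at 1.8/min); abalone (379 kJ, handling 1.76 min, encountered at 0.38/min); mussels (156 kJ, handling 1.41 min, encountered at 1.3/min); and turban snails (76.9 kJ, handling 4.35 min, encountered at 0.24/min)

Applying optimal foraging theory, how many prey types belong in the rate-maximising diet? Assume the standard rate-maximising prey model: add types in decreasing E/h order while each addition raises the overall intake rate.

E/h in descending order: abalone 215, mussels 111, turban snails 17.7, clams 10.8 kJ/min. The optimal diet is the largest prefix of this list for which every included type satisfies E_i/h_i > R on the types above it.
Rate on top 1: 86.3. mussels: 111 > 86.3 → include.
Rate on top 2: 99.04. turban snails: 17.7 < 99.04 → exclude; stop.
Optimal diet: abalone, mussels — 2 of 4 types.

2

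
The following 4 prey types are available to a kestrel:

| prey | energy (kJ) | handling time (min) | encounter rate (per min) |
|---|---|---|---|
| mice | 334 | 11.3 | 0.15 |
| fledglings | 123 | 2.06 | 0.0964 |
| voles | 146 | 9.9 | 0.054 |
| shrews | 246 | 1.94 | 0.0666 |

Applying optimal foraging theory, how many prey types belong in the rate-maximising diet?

E/h in descending order: shrews 127, fledglings 59.7, mice 29.6, voles 14.7 kJ/min. The optimal diet is the largest prefix of this list for which every included type satisfies E_i/h_i > R on the types above it.
Rate on top 1: 14.51. fledglings: 59.7 > 14.51 → include.
Rate on top 2: 21.27. mice: 29.6 > 21.27 → include.
Rate on top 3: 25.92. voles: 14.7 < 25.92 → exclude; stop.
Optimal diet: shrews, fledglings, mice — 3 of 4 types.

3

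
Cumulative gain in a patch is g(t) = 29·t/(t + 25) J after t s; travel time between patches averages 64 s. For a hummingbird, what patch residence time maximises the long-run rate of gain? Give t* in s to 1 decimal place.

Optimal t* satisfies g'(t*) = g(t*)/(T + t*).
g'(t) = 29·25/(t + 25)². Setting 29·25/(t+25)² = 29t/[(t+25)(64+t)] gives 25(64+t) = t(t+25), so t² = 25×64 = 1600.
t* = √1600 = 40 s.

40.0 s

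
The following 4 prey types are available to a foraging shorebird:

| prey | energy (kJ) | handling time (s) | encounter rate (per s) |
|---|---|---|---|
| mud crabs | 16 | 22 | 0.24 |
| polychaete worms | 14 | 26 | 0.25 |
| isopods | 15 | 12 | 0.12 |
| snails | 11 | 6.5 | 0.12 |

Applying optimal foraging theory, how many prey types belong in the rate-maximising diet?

2

Rank by E/h (kJ/s): snails 1.69, isopods 1.25, mud crabs 0.727, polychaete worms 0.538. Include each in turn until the next type's E/h falls below the running intake rate.
Rate on top 1: 0.7416. isopods: 1.25 > 0.7416 → include.
Rate on top 2: 0.9689. mud crabs: 0.727 < 0.9689 → exclude; stop.
Optimal diet: snails, isopods — 2 of 4 types.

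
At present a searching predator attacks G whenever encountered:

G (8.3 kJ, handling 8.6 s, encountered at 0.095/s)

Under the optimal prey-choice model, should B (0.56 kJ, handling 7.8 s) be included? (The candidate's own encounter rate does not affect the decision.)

On G alone, R = ΣλE/(1+Σλh) = 0.7885/1.817 = 0.434 kJ/s.
Profitability of B: 0.56/7.8 = 0.07179 kJ/s.
0.07179 < 0.434, so adding B would lower the average — exclude it.

No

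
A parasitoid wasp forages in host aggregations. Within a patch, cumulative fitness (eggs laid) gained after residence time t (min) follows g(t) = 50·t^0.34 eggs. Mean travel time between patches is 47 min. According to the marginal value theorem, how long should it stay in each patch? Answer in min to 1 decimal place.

24.2 min

Maximise g(t)/(T+t): set derivative to zero → g'(t)(T+t) = g(t).
g'(t) = 0.34·50·t^-0.66. Setting 0.34·50·t^-0.66 = 50·t^0.34/(47+t) gives 0.34(47+t) = t, so 0.66·t = 0.34×47.
t* = 0.34×47/0.66 = 24.21 min.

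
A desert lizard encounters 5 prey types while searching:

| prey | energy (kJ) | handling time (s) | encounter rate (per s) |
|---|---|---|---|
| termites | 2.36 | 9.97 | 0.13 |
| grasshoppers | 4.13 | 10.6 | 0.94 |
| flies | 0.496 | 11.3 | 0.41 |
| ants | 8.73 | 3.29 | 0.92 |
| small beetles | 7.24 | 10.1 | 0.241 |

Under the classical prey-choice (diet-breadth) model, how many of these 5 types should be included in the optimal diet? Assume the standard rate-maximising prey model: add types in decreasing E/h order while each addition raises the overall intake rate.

1

Rank by E/h (kJ/s): ants 2.65, small beetles 0.717, grasshoppers 0.39, termites 0.237, flies 0.0439. Include each in turn until the next type's E/h falls below the running intake rate.
Rate on top 1: 1.995. small beetles: 0.717 < 1.995 → exclude; stop.
Optimal diet: ants — 1 of 5 types.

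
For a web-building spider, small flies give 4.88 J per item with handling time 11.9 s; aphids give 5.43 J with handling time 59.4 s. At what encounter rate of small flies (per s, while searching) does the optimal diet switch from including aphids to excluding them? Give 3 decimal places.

At the threshold, the rate on small flies alone equals the profitability of aphids: λ·4.88/(1 + λ·11.9) = 5.43/59.4 = 0.09141.
Rearranging, λ(4.88 − 0.09141×11.9) = 0.09141, so λ = 0.09141/3.792 = 0.02411 per s.

0.024 per s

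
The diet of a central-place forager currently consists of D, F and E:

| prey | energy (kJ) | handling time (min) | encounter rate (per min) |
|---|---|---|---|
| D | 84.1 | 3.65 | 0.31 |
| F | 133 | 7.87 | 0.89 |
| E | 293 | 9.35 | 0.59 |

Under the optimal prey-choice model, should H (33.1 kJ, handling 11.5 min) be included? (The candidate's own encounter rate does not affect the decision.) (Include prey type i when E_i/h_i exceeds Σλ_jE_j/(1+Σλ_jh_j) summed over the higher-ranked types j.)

Current rate: (0.31×84.1 + 0.89×133 + 0.59×293)/(1 + 0.31×3.65 + 0.89×7.87 + 0.59×9.35) = 21.66 kJ/min.
H: E/h = 33.1/11.5 = 2.878 kJ/min.
Since 2.878 < R, time spent handling H is better spent searching.

No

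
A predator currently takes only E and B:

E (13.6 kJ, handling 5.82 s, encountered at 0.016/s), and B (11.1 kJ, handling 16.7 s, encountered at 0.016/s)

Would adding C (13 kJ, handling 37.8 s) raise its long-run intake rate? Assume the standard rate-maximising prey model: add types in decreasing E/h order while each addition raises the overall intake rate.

On E and B alone, R = ΣλE/(1+Σλh) = 0.3952/1.36 = 0.2905 kJ/s.
C: E/h = 13/37.8 = 0.3439 kJ/s.
0.3439 > 0.2905, so adding C raises the average — include it.

Yes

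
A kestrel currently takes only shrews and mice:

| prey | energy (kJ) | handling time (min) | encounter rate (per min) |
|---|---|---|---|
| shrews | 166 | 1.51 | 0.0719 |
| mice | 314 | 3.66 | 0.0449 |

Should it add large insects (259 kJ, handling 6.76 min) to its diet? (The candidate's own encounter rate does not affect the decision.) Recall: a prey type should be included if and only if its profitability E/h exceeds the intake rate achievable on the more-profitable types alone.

On shrews and mice alone, R = ΣλE/(1+Σλh) = 26.03/1.273 = 20.45 kJ/min.
large insects: E/h = 259/6.76 = 38.31 kJ/min.
Since 38.31 > R, including large insects increases the long-run rate.

Yes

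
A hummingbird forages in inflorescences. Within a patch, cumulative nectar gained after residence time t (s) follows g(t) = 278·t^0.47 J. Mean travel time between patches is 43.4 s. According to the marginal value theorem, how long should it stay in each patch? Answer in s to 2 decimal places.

Maximise g(t)/(T+t): set derivative to zero → g'(t)(T+t) = g(t).
g'(t) = 0.47·278·t^-0.53. Setting 0.47·278·t^-0.53 = 278·t^0.47/(43.4+t) gives 0.47(43.4+t) = t, so 0.53·t = 0.47×43.4.
t* = 0.47×43.4/0.53 = 38.49 s.

38.49 s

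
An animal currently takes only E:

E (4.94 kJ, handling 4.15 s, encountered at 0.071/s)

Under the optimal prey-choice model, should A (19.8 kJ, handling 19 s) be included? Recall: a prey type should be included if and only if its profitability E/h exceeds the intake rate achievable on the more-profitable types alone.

Current rate: (0.071×4.94)/(1 + 0.071×4.15) = 0.2709 kJ/s.
Profitability of A: 19.8/19 = 1.042 kJ/s.
Since 1.042 > R, including A increases the long-run rate.

Yes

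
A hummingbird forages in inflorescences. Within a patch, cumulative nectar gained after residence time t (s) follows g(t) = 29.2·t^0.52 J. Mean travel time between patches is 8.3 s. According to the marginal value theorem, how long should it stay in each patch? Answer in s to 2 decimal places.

Maximise g(t)/(T+t): set derivative to zero → g'(t)(T+t) = g(t).
g'(t) = 0.52·29.2·t^-0.48. Setting 0.52·29.2·t^-0.48 = 29.2·t^0.52/(8.3+t) gives 0.52(8.3+t) = t, so 0.48·t = 0.52×8.3.
t* = 0.52×8.3/0.48 = 8.992 s.

8.99 s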